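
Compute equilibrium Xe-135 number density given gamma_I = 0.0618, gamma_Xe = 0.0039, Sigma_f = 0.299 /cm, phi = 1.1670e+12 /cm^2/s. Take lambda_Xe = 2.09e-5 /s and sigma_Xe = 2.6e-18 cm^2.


Xe_eq = (gamma_I + gamma_Xe) * Sigma_f * phi / (lambda_Xe + sigma_Xe * phi)
Numerator = (0.0618 + 0.0039) * 0.299 * 1.1670e+12 = 2.292490e+10
Denominator = 2.09e-5 + 2.6e-18 * 1.1670e+12 = 2.393420e-05
Xe_eq = 2.292490e+10 / 2.393420e-05 = 9.5783e+14 /cm^3

9.5783e+14


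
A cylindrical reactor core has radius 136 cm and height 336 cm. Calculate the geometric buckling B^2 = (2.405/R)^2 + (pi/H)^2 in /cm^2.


B^2 = (2.405/R)^2 + (pi/H)^2
B^2 = (2.405/136)^2 + (pi/336)^2
B^2 = 4.0014e-04 /cm^2

4.0014e-04


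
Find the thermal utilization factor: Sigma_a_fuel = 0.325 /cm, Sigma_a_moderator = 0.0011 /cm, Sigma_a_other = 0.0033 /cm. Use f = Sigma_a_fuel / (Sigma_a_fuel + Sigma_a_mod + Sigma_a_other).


f = Sigma_a_fuel / (Sigma_a_fuel + Sigma_a_mod + Sigma_a_other)
f = 0.325 / (0.325 + 0.0011 + 0.0033)
f = 0.98664

0.98664


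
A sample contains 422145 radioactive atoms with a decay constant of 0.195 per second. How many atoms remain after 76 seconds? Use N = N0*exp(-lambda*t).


N = N0 * exp(-lambda * t)
N = 422145 * exp(-0.195 * 76)
N = 0.15460

0.15460


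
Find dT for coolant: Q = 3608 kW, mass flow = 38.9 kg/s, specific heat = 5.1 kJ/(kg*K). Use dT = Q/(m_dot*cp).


dT = Q / (m_dot * cp)
dT = 3608 / (38.9 * 5.1)
dT = 18.186 C

18.186


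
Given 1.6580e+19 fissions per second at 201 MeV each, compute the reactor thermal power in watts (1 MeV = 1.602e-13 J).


P = fission_rate * E_MeV * 1.602e-13
P = 1.6580e+19 * 201 * 1.602e-13
P = 5.3388e+08 W

5.3388e+08


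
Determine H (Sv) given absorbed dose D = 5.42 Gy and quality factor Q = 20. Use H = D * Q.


H = D * Q
H = 5.42 * 20
H = 108.40 Sv

108.40


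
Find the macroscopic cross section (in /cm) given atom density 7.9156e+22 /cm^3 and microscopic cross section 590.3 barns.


Sigma = N * sigma_barns * 1e-24
Sigma = 7.9156e+22 * 590.3 * 1e-24
Sigma = 46.726 /cm

46.726


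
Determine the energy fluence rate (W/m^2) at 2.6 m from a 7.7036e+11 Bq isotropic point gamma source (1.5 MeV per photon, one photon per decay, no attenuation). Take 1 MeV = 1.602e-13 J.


psi = A * E * 1.602e-13 / (4*pi*r^2)
psi = 7.7036e+11 * 1.5 * 1.602e-13 / (4*pi*2.6^2)
psi = 0.0021792 W/m^2

0.0021792


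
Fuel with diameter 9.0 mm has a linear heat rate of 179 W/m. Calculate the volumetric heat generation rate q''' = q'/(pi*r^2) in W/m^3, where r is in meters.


r = D / 2 / 1000 = 9.0 / 2 / 1000 = 0.0045 m
q''' = q' / (pi * r^2)
q''' = 179 / (pi * 0.0045^2)
q''' = 2.8137e+06 W/m^3

2.8137e+06


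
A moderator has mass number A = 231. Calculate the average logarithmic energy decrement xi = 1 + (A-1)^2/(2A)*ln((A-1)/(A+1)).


xi = 1 + (A-1)^2/(2A) * ln((A-1)/(A+1))
xi = 1 + (231-1)^2/(2*231) * ln((231-1)/(231 +1))
xi = 0.0086331

0.0086331


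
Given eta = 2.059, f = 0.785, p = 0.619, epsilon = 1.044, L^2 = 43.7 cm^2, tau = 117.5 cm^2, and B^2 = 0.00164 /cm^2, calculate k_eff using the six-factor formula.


k_inf = eta*f*p*eps = 2.059*0.785*0.619*1.044 = 1.044521
P_TNL = 1/(1 + L^2*B^2) = 1/(1 + 43.7*0.00164) = 0.9331248
P_FNL = exp(-B^2*tau) = exp(-0.00164*117.5) = 0.8247294
k_eff = k_inf * P_TNL * P_FNL = 1.044521 * 0.9331248 * 0.8247294
k_eff = 0.80384

0.80384


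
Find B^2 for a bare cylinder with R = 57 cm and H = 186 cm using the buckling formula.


B^2 = (2.405/R)^2 + (pi/H)^2
B^2 = (2.405/57)^2 + (pi/186)^2
B^2 = 0.0020655 /cm^2

0.0020655


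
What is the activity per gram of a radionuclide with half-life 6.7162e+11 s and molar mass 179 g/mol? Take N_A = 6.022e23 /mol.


lambda = ln(2) / t_half = ln(2) / 6.7162e+11 = 1.032053e-12 /s
SA = lambda * N_A / M
SA = 1.032053e-12 * 6.022e23 / 179
SA = 3.4721e+09 Bq/g

3.4721e+09


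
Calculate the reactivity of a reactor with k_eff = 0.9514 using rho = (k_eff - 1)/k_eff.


rho = (k_eff - 1) / k_eff
rho = (0.9514 - 1) / 0.9514
rho = -0.051083

-0.051083


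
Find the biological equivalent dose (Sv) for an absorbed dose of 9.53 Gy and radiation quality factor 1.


H = D * Q
H = 9.53 * 1
H = 9.5300 Sv

9.5300


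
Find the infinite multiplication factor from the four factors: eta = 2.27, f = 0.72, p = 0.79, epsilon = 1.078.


k_inf = eta * f * p * epsilon
k_inf = 2.27 * 0.72 * 0.79 * 1.078
k_inf = 1.3919

1.3919


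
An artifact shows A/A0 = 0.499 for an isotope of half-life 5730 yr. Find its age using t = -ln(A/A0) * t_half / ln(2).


lambda = ln(2) / t_half = ln(2) / 5730 = 1.209681e-04 /yr
t = -ln(A/A0) / lambda
t = -ln(0.499) / 1.209681e-04
t = 5746.5 yr

5746.5


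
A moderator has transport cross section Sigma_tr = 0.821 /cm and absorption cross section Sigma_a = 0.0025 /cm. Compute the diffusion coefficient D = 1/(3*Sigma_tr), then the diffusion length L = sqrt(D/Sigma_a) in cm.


D = 1 / (3 * Sigma_tr) = 1 / (3 * 0.821) = 0.4060089 cm
L = sqrt(D / Sigma_a)
L = sqrt(0.4060089 / 0.0025)
L = 12.744 cm

12.744


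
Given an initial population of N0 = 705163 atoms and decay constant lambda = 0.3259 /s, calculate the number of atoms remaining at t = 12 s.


N = N0 * exp(-lambda * t)
N = 705163 * exp(-0.3259 * 12)
N = 14121

14121


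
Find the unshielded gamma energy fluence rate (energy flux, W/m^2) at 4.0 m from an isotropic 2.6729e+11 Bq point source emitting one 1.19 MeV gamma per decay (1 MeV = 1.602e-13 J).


psi = A * E * 1.602e-13 / (4*pi*r^2)
psi = 2.6729e+11 * 1.19 * 1.602e-13 / (4*pi*4.0^2)
psi = 2.5343e-04 W/m^2

2.5343e-04


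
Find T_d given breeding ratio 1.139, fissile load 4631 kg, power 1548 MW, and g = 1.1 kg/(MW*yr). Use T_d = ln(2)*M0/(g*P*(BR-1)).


Breeding gain G = BR - 1 = 1.139 - 1 = 0.139
Fissile production rate = g * P * G = 1.1 * 1548 * 0.139 = 236.6892 kg/yr
T_d = ln(2) * M0 / (g * P * G)
T_d = ln(2) * 4631 / 236.6892 = 13.562 yr

13.562


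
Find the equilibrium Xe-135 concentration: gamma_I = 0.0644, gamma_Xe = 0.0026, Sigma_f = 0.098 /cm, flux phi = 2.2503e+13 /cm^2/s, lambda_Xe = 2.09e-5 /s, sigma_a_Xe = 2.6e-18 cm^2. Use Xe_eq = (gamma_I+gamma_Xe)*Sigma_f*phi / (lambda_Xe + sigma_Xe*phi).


Xe_eq = (gamma_I + gamma_Xe) * Sigma_f * phi / (lambda_Xe + sigma_Xe * phi)
Numerator = (0.0644 + 0.0026) * 0.098 * 2.2503e+13 = 1.477547e+11
Denominator = 2.09e-5 + 2.6e-18 * 2.2503e+13 = 7.940780e-05
Xe_eq = 1.477547e+11 / 7.940780e-05 = 1.8607e+15 /cm^3

1.8607e+15


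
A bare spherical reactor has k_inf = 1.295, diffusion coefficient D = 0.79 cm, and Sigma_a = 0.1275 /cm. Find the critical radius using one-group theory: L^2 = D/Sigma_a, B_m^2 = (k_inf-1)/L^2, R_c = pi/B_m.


L^2 = D / Sigma_a = 0.79 / 0.1275 = 6.196078 cm^2
B_m^2 = (k_inf - 1) / L^2 = (1.295 - 1) / 6.196078 = 0.04761076 /cm^2
For a bare sphere: B_g = pi/R, so R_c = pi / sqrt(B_m^2)
R_c = pi / sqrt(0.04761076) = 14.398 cm

14.398


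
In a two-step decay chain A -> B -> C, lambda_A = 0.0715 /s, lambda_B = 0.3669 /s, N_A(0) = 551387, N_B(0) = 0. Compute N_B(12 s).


N_B(t) = lambda_A * N_A0 / (lambda_B - lambda_A) * [exp(-lambda_A*t) - exp(-lambda_B*t)]
exp(-0.0715*12) = 0.4240093; exp(-0.3669*12) = 0.01224301
N_B = 0.0715 * 551387 / (0.3669 - 0.0715) * (0.4240093 - 0.01224301)
N_B = 54954

54954


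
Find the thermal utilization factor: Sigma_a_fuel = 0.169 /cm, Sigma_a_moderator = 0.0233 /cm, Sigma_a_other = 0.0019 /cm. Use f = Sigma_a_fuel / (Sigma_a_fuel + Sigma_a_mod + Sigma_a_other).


f = Sigma_a_fuel / (Sigma_a_fuel + Sigma_a_mod + Sigma_a_other)
f = 0.169 / (0.169 + 0.0233 + 0.0019)
f = 0.87024

0.87024


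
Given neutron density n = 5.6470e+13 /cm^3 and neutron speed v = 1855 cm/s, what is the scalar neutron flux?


phi = n * v
phi = 5.6470e+13 * 1855
phi = 1.0475e+17 /cm^2/s

1.0475e+17


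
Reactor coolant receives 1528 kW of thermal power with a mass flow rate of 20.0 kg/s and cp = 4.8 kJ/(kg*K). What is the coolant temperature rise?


dT = Q / (m_dot * cp)
dT = 1528 / (20.0 * 4.8)
dT = 15.917 C

15.917


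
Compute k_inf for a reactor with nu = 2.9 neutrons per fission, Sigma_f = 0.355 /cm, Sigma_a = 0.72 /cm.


k_inf = nu * Sigma_f / Sigma_a
k_inf = 2.9 * 0.355 / 0.72
k_inf = 1.4299

1.4299


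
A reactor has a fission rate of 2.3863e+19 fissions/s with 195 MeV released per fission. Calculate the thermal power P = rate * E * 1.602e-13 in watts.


P = fission_rate * E_MeV * 1.602e-13
P = 2.3863e+19 * 195 * 1.602e-13
P = 7.4546e+08 W

7.4546e+08


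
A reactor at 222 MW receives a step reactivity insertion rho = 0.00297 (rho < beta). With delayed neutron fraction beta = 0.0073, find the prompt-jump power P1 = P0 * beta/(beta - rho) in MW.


P1/P0 = beta / (beta - rho)
P1/P0 = 0.0073 / (0.0073 - 0.00297) = 1.685912
P1 = 222 * 1.685912 = 374.27 MW

374.27


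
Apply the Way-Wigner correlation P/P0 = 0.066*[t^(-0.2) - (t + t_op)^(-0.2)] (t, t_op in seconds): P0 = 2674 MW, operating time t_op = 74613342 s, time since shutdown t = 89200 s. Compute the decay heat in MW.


P/P0 = 0.066 * [t^(-0.2) - (t + t_op)^(-0.2)]
P/P0 = 0.066 * [89200^(-0.2) - (89200 + 74613342)^(-0.2)]
P/P0 = 0.066 * [0.1023121 - 0.02662766] = 0.004995173
P = 2674 * 0.004995173 = 13.357 MW

13.357


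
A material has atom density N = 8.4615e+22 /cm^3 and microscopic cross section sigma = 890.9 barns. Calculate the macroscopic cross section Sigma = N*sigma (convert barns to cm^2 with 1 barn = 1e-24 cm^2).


Sigma = N * sigma_barns * 1e-24
Sigma = 8.4615e+22 * 890.9 * 1e-24
Sigma = 75.384 /cm

75.384


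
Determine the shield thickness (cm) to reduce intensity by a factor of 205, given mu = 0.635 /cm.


x = ln(factor) / mu
x = ln(205) / 0.635
x = 8.3827 cm

8.3827


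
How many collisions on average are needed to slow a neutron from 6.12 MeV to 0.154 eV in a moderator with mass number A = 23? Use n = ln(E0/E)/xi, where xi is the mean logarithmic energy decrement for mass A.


xi = 1 + (A-1)^2/(2A)*ln((A-1)/(A+1)) = 0.08448899 (for A = 23)
n = ln(E0/E) / xi
n = ln(6.12e6 / 0.154) / 0.08448899
n = ln(3.974026e+07) / 0.08448899 = 207.10

207.10


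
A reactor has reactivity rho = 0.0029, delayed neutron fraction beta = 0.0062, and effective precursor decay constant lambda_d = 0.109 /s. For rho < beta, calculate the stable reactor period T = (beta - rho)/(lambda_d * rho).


T = (beta - rho) / (lambda_d * rho)
T = (0.0062 - 0.0029) / (0.109 * 0.0029)
T = 10.440 s

10.440


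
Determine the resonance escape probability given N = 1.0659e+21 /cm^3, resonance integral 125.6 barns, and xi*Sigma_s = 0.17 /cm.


p = exp(-N * I * 1e-24 / (xi*Sigma_s))
p = exp(-1.0659e+21 * 125.6 * 1e-24 / 0.17)
p = 0.45498

0.45498


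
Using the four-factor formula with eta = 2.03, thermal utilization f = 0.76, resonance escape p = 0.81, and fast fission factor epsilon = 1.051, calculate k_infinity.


k_inf = eta * f * p * epsilon
k_inf = 2.03 * 0.76 * 0.81 * 1.051
k_inf = 1.3134

1.3134


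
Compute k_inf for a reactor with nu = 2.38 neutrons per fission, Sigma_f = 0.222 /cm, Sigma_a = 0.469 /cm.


k_inf = nu * Sigma_f / Sigma_a
k_inf = 2.38 * 0.222 / 0.469
k_inf = 1.1266

1.1266


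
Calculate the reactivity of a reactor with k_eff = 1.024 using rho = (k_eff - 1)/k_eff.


rho = (k_eff - 1) / k_eff
rho = (1.024 - 1) / 1.024
rho = 0.023438

0.023438


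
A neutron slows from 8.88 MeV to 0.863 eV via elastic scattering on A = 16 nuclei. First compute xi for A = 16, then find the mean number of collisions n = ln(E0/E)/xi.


xi = 1 + (A-1)^2/(2A)*ln((A-1)/(A+1)) = 0.1199467 (for A = 16)
n = ln(E0/E) / xi
n = ln(8.88e6 / 0.863) / 0.1199467
n = ln(1.028969e+07) / 0.1199467 = 134.62

134.62


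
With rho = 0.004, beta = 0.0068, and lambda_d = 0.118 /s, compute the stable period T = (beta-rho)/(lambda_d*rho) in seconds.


T = (beta - rho) / (lambda_d * rho)
T = (0.0068 - 0.004) / (0.118 * 0.004)
T = 5.9322 s

5.9322


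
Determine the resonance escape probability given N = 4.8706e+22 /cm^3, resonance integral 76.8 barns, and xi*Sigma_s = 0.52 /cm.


p = exp(-N * I * 1e-24 / (xi*Sigma_s))
p = exp(-4.8706e+22 * 76.8 * 1e-24 / 0.52)
p = 7.5145e-04

7.5145e-04


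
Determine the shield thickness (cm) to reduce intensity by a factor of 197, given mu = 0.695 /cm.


x = ln(factor) / mu
x = ln(197) / 0.695
x = 7.6017 cm

7.6017


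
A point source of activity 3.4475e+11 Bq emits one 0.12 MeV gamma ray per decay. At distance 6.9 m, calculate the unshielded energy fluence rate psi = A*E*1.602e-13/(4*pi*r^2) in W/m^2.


psi = A * E * 1.602e-13 / (4*pi*r^2)
psi = 3.4475e+11 * 0.12 * 1.602e-13 / (4*pi*6.9^2)
psi = 1.1077e-05 W/m^2

1.1077e-05


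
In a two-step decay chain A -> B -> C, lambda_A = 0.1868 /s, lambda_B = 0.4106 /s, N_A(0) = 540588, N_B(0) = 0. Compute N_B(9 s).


N_B(t) = lambda_A * N_A0 / (lambda_B - lambda_A) * [exp(-lambda_A*t) - exp(-lambda_B*t)]
exp(-0.1868*9) = 0.1861505; exp(-0.4106*9) = 0.02483752
N_B = 0.1868 * 540588 / (0.4106 - 0.1868) * (0.1861505 - 0.02483752)
N_B = 72787

72787


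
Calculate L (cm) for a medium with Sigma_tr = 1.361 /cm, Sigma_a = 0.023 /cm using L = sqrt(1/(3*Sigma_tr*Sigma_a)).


D = 1 / (3 * Sigma_tr) = 1 / (3 * 1.361) = 0.2449180 cm
L = sqrt(D / Sigma_a)
L = sqrt(0.2449180 / 0.023)
L = 3.2632 cm

3.2632


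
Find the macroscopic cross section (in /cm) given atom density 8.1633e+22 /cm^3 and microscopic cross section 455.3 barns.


Sigma = N * sigma_barns * 1e-24
Sigma = 8.1633e+22 * 455.3 * 1e-24
Sigma = 37.168 /cm

37.168


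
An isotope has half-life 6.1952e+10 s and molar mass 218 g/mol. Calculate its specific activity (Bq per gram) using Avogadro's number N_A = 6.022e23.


lambda = ln(2) / t_half = ln(2) / 6.1952e+10 = 1.118846e-11 /s
SA = lambda * N_A / M
SA = 1.118846e-11 * 6.022e23 / 218
SA = 3.0907e+10 Bq/g

3.0907e+10


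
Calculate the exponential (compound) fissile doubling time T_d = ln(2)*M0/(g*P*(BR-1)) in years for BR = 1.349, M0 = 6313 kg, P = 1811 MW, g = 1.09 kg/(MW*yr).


Breeding gain G = BR - 1 = 1.349 - 1 = 0.349
Fissile production rate = g * P * G = 1.09 * 1811 * 0.349 = 688.92251 kg/yr
T_d = ln(2) * M0 / (g * P * G)
T_d = ln(2) * 6313 / 688.92251 = 6.3517 yr

6.3517


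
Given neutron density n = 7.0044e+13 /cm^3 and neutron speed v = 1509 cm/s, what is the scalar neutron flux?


phi = n * v
phi = 7.0044e+13 * 1509
phi = 1.0570e+17 /cm^2/s

1.0570e+17


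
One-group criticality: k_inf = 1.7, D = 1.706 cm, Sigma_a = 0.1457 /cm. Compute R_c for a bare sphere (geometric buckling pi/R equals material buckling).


L^2 = D / Sigma_a = 1.706 / 0.1457 = 11.70899 cm^2
B_m^2 = (k_inf - 1) / L^2 = (1.7 - 1) / 11.70899 = 0.05978312 /cm^2
For a bare sphere: B_g = pi/R, so R_c = pi / sqrt(B_m^2)
R_c = pi / sqrt(0.05978312) = 12.849 cm

12.849


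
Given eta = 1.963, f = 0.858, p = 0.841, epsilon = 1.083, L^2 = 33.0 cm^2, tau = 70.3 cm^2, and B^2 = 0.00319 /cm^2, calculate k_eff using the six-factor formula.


k_inf = eta*f*p*eps = 1.963*0.858*0.841*1.083 = 1.534024
P_TNL = 1/(1 + L^2*B^2) = 1/(1 + 33.0*0.00319) = 0.9047563
P_FNL = exp(-B^2*tau) = exp(-0.00319*70.3) = 0.7991097
k_eff = k_inf * P_TNL * P_FNL = 1.534024 * 0.9047563 * 0.7991097
k_eff = 1.1091

1.1091


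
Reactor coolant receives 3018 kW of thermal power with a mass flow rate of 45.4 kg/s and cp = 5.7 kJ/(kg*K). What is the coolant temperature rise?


dT = Q / (m_dot * cp)
dT = 3018 / (45.4 * 5.7)
dT = 11.662 C

11.662


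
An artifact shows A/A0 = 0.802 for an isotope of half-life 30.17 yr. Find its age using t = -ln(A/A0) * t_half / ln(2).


lambda = ln(2) / t_half = ln(2) / 30.17 = 0.02297472 /yr
t = -ln(A/A0) / lambda
t = -ln(0.802) / 0.02297472
t = 9.6039 yr

9.6039


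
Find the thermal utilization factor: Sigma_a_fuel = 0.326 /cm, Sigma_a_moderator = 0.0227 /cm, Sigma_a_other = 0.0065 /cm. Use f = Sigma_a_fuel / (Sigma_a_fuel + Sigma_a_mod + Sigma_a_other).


f = Sigma_a_fuel / (Sigma_a_fuel + Sigma_a_mod + Sigma_a_other)
f = 0.326 / (0.326 + 0.0227 + 0.0065)
f = 0.91779

0.91779


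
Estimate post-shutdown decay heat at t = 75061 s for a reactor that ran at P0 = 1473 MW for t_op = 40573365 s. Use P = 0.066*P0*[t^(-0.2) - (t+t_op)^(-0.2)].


P/P0 = 0.066 * [t^(-0.2) - (t + t_op)^(-0.2)]
P/P0 = 0.066 * [75061^(-0.2) - (75061 + 40573365)^(-0.2)]
P/P0 = 0.066 * [0.1059052 - 0.03007400] = 0.005004859
P = 1473 * 0.005004859 = 7.3722 MW

7.3722


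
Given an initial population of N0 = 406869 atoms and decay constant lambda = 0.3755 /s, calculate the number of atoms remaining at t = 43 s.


N = N0 * exp(-lambda * t)
N = 406869 * exp(-0.3755 * 43)
N = 0.039547

0.039547


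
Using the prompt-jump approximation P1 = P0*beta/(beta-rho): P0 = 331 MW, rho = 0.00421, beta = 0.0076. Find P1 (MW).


P1/P0 = beta / (beta - rho)
P1/P0 = 0.0076 / (0.0076 - 0.00421) = 2.241888
P1 = 331 * 2.241888 = 742.06 MW

742.06


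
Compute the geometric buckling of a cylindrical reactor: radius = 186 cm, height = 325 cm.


B^2 = (2.405/R)^2 + (pi/H)^2
B^2 = (2.405/186)^2 + (pi/325)^2
B^2 = 2.6063e-04 /cm^2

2.6063e-04


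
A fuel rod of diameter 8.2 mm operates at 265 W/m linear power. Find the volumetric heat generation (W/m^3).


r = D / 2 / 1000 = 8.2 / 2 / 1000 = 0.0041 m
q''' = q' / (pi * r^2)
q''' = 265 / (pi * 0.0041^2)
q''' = 5.0180e+06 W/m^3

5.0180e+06


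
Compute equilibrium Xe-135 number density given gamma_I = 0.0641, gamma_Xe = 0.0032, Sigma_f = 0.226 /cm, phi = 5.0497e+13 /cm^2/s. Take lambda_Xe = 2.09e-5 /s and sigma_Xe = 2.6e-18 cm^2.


Xe_eq = (gamma_I + gamma_Xe) * Sigma_f * phi / (lambda_Xe + sigma_Xe * phi)
Numerator = (0.0641 + 0.0032) * 0.226 * 5.0497e+13 = 7.680493e+11
Denominator = 2.09e-5 + 2.6e-18 * 5.0497e+13 = 1.521922e-04
Xe_eq = 7.680493e+11 / 1.521922e-04 = 5.0466e+15 /cm^3

5.0466e+15


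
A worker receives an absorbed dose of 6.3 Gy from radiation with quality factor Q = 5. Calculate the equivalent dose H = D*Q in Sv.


H = D * Q
H = 6.3 * 5
H = 31.500 Sv

31.500


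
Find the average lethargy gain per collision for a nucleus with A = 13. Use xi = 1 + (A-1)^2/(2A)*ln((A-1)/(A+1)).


xi = 1 + (A-1)^2/(2A) * ln((A-1)/(A+1))
xi = 1 + (13-1)^2/(2*13) * ln((13-1)/(13 +1))
xi = 0.14624

0.14624


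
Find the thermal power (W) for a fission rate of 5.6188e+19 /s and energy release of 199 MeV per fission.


P = fission_rate * E_MeV * 1.602e-13
P = 5.6188e+19 * 199 * 1.602e-13
P = 1.7913e+09 W

1.7913e+09


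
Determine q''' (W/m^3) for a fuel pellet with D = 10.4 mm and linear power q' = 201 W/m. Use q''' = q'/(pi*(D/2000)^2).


r = D / 2 / 1000 = 10.4 / 2 / 1000 = 0.0052 m
q''' = q' / (pi * r^2)
q''' = 201 / (pi * 0.0052^2)
q''' = 2.3661e+06 W/m^3

2.3661e+06


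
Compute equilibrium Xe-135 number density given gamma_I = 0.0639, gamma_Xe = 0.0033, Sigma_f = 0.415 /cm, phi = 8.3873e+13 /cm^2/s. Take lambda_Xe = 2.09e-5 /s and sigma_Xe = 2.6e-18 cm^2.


Xe_eq = (gamma_I + gamma_Xe) * Sigma_f * phi / (lambda_Xe + sigma_Xe * phi)
Numerator = (0.0639 + 0.0033) * 0.415 * 8.3873e+13 = 2.339050e+12
Denominator = 2.09e-5 + 2.6e-18 * 8.3873e+13 = 2.389698e-04
Xe_eq = 2.339050e+12 / 2.389698e-04 = 9.7881e+15 /cm^3

9.7881e+15


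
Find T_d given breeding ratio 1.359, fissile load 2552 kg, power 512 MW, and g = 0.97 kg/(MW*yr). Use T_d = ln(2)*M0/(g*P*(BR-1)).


Breeding gain G = BR - 1 = 1.359 - 1 = 0.359
Fissile production rate = g * P * G = 0.97 * 512 * 0.359 = 178.29376 kg/yr
T_d = ln(2) * M0 / (g * P * G)
T_d = ln(2) * 2552 / 178.29376 = 9.9213 yr

9.9213


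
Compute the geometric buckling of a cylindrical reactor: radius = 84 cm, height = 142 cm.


B^2 = (2.405/R)^2 + (pi/H)^2
B^2 = (2.405/84)^2 + (pi/142)^2
B^2 = 0.0013092 /cm^2

0.0013092


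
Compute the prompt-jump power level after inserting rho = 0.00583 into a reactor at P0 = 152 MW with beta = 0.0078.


P1/P0 = beta / (beta - rho)
P1/P0 = 0.0078 / (0.0078 - 0.00583) = 3.959391
P1 = 152 * 3.959391 = 601.83 MW

601.83


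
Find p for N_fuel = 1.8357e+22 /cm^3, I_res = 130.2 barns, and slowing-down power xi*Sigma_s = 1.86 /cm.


p = exp(-N * I * 1e-24 / (xi*Sigma_s))
p = exp(-1.8357e+22 * 130.2 * 1e-24 / 1.86)
p = 0.27665

0.27665


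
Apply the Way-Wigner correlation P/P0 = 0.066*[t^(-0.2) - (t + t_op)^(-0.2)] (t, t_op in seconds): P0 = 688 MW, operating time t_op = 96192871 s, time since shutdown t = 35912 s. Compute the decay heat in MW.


P/P0 = 0.066 * [t^(-0.2) - (t + t_op)^(-0.2)]
P/P0 = 0.066 * [35912^(-0.2) - (35912 + 96192871)^(-0.2)]
P/P0 = 0.066 * [0.1227304 - 0.02531273] = 0.006429566
P = 688 * 0.006429566 = 4.4235 MW

4.4235


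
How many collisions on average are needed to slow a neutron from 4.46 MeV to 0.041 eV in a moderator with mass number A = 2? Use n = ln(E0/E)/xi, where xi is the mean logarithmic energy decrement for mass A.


xi = 1 + (A-1)^2/(2A)*ln((A-1)/(A+1)) = 0.7253469 (for A = 2)
n = ln(E0/E) / xi
n = ln(4.46e6 / 0.041) / 0.7253469
n = ln(1.087805e+08) / 0.7253469 = 25.512

25.512


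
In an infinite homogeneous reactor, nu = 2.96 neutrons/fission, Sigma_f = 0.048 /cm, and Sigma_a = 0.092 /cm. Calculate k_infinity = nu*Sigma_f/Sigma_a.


k_inf = nu * Sigma_f / Sigma_a
k_inf = 2.96 * 0.048 / 0.092
k_inf = 1.5443

1.5443


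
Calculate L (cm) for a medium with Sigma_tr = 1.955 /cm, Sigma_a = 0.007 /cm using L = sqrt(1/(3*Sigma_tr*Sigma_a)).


D = 1 / (3 * Sigma_tr) = 1 / (3 * 1.955) = 0.1705030 cm
L = sqrt(D / Sigma_a)
L = sqrt(0.1705030 / 0.007)
L = 4.9353 cm

4.9353


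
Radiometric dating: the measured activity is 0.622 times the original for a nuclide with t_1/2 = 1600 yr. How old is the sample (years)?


lambda = ln(2) / t_half = ln(2) / 1600 = 4.332170e-04 /yr
t = -ln(A/A0) / lambda
t = -ln(0.622) / 4.332170e-04
t = 1096.0 yr

1096.0


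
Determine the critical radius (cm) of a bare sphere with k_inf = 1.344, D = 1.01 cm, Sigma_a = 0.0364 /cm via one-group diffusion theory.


L^2 = D / Sigma_a = 1.01 / 0.0364 = 27.74725 cm^2
B_m^2 = (k_inf - 1) / L^2 = (1.344 - 1) / 27.74725 = 0.01239762 /cm^2
For a bare sphere: B_g = pi/R, so R_c = pi / sqrt(B_m^2)
R_c = pi / sqrt(0.01239762) = 28.215 cm

28.215


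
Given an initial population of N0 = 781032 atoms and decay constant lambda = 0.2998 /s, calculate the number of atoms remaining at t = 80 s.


N = N0 * exp(-lambda * t)
N = 781032 * exp(-0.2998 * 80)
N = 2.9961e-05

2.9961e-05


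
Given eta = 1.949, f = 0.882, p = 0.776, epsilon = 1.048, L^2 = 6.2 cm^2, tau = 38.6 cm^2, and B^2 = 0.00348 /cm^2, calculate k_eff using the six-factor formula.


k_inf = eta*f*p*eps = 1.949*0.882*0.776*1.048 = 1.397988
P_TNL = 1/(1 + L^2*B^2) = 1/(1 + 6.2*0.00348) = 0.9788797
P_FNL = exp(-B^2*tau) = exp(-0.00348*38.6) = 0.8743032
k_eff = k_inf * P_TNL * P_FNL = 1.397988 * 0.9788797 * 0.8743032
k_eff = 1.1965

1.1965


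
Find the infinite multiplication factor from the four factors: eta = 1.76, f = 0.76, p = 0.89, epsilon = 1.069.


k_inf = eta * f * p * epsilon
k_inf = 1.76 * 0.76 * 0.89 * 1.069
k_inf = 1.2726

1.2726


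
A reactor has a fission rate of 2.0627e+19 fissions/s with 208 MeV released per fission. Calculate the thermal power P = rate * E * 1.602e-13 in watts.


P = fission_rate * E_MeV * 1.602e-13
P = 2.0627e+19 * 208 * 1.602e-13
P = 6.8732e+08 W

6.8732e+08


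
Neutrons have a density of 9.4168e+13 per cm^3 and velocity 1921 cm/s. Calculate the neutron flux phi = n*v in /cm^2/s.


phi = n * v
phi = 9.4168e+13 * 1921
phi = 1.8090e+17 /cm^2/s

1.8090e+17


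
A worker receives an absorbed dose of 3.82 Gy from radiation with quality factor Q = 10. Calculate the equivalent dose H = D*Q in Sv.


H = D * Q
H = 3.82 * 10
H = 38.200 Sv

38.200


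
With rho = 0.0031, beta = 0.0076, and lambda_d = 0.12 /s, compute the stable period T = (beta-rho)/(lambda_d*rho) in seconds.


T = (beta - rho) / (lambda_d * rho)
T = (0.0076 - 0.0031) / (0.12 * 0.0031)
T = 12.097 s

12.097


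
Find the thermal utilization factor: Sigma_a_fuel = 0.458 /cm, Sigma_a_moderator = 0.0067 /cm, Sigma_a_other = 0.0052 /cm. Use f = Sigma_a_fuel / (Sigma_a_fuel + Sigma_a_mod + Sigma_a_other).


f = Sigma_a_fuel / (Sigma_a_fuel + Sigma_a_mod + Sigma_a_other)
f = 0.458 / (0.458 + 0.0067 + 0.0052)
f = 0.97468

0.97468


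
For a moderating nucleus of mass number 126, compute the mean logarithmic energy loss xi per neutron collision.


xi = 1 + (A-1)^2/(2A) * ln((A-1)/(A+1))
xi = 1 + (126-1)^2/(2*126) * ln((126-1)/(126 +1))
xi = 0.015789

0.015789


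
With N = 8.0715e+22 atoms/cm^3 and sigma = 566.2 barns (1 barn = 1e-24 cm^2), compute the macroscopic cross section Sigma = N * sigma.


Sigma = N * sigma_barns * 1e-24
Sigma = 8.0715e+22 * 566.2 * 1e-24
Sigma = 45.701 /cm

45.701


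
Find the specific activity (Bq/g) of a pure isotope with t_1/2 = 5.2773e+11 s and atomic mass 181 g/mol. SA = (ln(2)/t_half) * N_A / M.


lambda = ln(2) / t_half = ln(2) / 5.2773e+11 = 1.313450e-12 /s
SA = lambda * N_A / M
SA = 1.313450e-12 * 6.022e23 / 181
SA = 4.3699e+09 Bq/g

4.3699e+09


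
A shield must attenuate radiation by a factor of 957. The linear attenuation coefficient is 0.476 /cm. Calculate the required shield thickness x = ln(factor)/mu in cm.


x = ln(factor) / mu
x = ln(957) / 0.476
x = 14.420 cm

14.420


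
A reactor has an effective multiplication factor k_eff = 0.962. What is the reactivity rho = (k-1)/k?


rho = (k_eff - 1) / k_eff
rho = (0.962 - 1) / 0.962
rho = -0.039501

-0.039501


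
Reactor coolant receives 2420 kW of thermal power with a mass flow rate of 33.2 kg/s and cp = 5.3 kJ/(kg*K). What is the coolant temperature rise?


dT = Q / (m_dot * cp)
dT = 2420 / (33.2 * 5.3)
dT = 13.753 C

13.753


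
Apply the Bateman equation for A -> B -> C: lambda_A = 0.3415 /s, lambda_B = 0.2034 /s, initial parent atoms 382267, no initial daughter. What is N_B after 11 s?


N_B(t) = lambda_A * N_A0 / (lambda_B - lambda_A) * [exp(-lambda_A*t) - exp(-lambda_B*t)]
exp(-0.3415*11) = 0.02336538; exp(-0.2034*11) = 0.1067357
N_B = 0.3415 * 382267 / (0.2034 - 0.3415) * (0.02336538 - 0.1067357)
N_B = 78809

78809


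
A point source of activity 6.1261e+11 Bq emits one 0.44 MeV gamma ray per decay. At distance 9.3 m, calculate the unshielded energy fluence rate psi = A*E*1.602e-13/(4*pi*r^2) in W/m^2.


psi = A * E * 1.602e-13 / (4*pi*r^2)
psi = 6.1261e+11 * 0.44 * 1.602e-13 / (4*pi*9.3^2)
psi = 3.9730e-05 W/m^2

3.9730e-05


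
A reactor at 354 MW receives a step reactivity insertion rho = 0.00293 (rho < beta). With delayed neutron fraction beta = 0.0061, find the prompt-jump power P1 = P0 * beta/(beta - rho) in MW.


P1/P0 = beta / (beta - rho)
P1/P0 = 0.0061 / (0.0061 - 0.00293) = 1.924290
P1 = 354 * 1.924290 = 681.20 MW

681.20


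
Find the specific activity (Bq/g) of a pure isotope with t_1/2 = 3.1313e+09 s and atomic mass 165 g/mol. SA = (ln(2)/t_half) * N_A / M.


lambda = ln(2) / t_half = ln(2) / 3.1313e+09 = 2.213608e-10 /s
SA = lambda * N_A / M
SA = 2.213608e-10 * 6.022e23 / 165
SA = 8.0790e+11 Bq/g

8.0790e+11


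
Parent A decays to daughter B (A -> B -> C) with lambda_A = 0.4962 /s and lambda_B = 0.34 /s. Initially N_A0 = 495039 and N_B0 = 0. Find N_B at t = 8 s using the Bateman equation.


N_B(t) = lambda_A * N_A0 / (lambda_B - lambda_A) * [exp(-lambda_A*t) - exp(-lambda_B*t)]
exp(-0.4962*8) = 0.01888098; exp(-0.34*8) = 0.06587475
N_B = 0.4962 * 495039 / (0.34 - 0.4962) * (0.01888098 - 0.06587475)
N_B = 73902

73902


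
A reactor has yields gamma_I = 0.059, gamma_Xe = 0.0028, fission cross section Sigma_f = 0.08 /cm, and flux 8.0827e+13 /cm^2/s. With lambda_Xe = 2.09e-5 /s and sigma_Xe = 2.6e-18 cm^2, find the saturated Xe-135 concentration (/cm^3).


Xe_eq = (gamma_I + gamma_Xe) * Sigma_f * phi / (lambda_Xe + sigma_Xe * phi)
Numerator = (0.059 + 0.0028) * 0.08 * 8.0827e+13 = 3.996087e+11
Denominator = 2.09e-5 + 2.6e-18 * 8.0827e+13 = 2.310502e-04
Xe_eq = 3.996087e+11 / 2.310502e-04 = 1.7295e+15 /cm^3

1.7295e+15


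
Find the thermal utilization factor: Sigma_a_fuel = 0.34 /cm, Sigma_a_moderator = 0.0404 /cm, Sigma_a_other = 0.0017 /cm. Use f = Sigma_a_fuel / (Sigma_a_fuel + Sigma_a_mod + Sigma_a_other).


f = Sigma_a_fuel / (Sigma_a_fuel + Sigma_a_mod + Sigma_a_other)
f = 0.34 / (0.34 + 0.0404 + 0.0017)
f = 0.88982

0.88982


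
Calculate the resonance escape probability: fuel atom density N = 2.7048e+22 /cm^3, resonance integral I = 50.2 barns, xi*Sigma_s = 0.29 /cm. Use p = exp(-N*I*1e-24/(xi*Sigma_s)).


p = exp(-N * I * 1e-24 / (xi*Sigma_s))
p = exp(-2.7048e+22 * 50.2 * 1e-24 / 0.29)
p = 0.0092595

0.0092595


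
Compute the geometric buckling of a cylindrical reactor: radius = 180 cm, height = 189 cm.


B^2 = (2.405/R)^2 + (pi/H)^2
B^2 = (2.405/180)^2 + (pi/189)^2
B^2 = 4.5482e-04 /cm^2

4.5482e-04


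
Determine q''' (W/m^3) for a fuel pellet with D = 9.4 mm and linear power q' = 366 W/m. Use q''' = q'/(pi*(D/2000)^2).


r = D / 2 / 1000 = 9.4 / 2 / 1000 = 0.0047 m
q''' = q' / (pi * r^2)
q''' = 366 / (pi * 0.0047^2)
q''' = 5.2739e+06 W/m^3

5.2739e+06


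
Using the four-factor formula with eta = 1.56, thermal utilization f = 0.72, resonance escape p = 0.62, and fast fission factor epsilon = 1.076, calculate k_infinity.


k_inf = eta * f * p * epsilon
k_inf = 1.56 * 0.72 * 0.62 * 1.076
k_inf = 0.74931

0.74931


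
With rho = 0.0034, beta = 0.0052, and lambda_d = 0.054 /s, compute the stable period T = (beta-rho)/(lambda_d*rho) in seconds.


T = (beta - rho) / (lambda_d * rho)
T = (0.0052 - 0.0034) / (0.054 * 0.0034)
T = 9.8039 s

9.8039


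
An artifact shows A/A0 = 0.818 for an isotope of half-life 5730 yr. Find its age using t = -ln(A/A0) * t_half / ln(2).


lambda = ln(2) / t_half = ln(2) / 5730 = 1.209681e-04 /yr
t = -ln(A/A0) / lambda
t = -ln(0.818) / 1.209681e-04
t = 1660.7 yr

1660.7


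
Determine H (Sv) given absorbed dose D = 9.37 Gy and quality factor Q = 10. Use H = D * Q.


H = D * Q
H = 9.37 * 10
H = 93.700 Sv

93.700


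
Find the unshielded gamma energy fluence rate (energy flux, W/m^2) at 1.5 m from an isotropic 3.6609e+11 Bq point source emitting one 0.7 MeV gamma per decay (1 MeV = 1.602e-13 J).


psi = A * E * 1.602e-13 / (4*pi*r^2)
psi = 3.6609e+11 * 0.7 * 1.602e-13 / (4*pi*1.5^2)
psi = 0.0014520 W/m^2

0.0014520


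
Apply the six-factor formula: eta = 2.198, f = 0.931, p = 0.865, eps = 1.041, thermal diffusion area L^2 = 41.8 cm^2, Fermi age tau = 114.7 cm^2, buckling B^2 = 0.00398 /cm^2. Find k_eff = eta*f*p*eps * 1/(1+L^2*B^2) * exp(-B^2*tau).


k_inf = eta*f*p*eps = 2.198*0.931*0.865*1.041 = 1.842656
P_TNL = 1/(1 + L^2*B^2) = 1/(1 + 41.8*0.00398) = 0.8573653
P_FNL = exp(-B^2*tau) = exp(-0.00398*114.7) = 0.6334932
k_eff = k_inf * P_TNL * P_FNL = 1.842656 * 0.8573653 * 0.6334932
k_eff = 1.0008

1.0008


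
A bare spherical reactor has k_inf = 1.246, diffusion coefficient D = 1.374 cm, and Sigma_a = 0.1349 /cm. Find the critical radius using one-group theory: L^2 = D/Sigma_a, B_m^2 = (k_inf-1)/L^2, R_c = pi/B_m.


L^2 = D / Sigma_a = 1.374 / 0.1349 = 10.18532 cm^2
B_m^2 = (k_inf - 1) / L^2 = (1.246 - 1) / 10.18532 = 0.02415241 /cm^2
For a bare sphere: B_g = pi/R, so R_c = pi / sqrt(B_m^2)
R_c = pi / sqrt(0.02415241) = 20.215 cm

20.215


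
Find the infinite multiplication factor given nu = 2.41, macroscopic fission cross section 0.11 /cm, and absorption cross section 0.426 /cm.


k_inf = nu * Sigma_f / Sigma_a
k_inf = 2.41 * 0.11 / 0.426
k_inf = 0.62230

0.62230


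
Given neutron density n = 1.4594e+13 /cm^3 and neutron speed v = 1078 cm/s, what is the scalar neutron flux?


phi = n * v
phi = 1.4594e+13 * 1078
phi = 1.5732e+16 /cm^2/s

1.5732e+16


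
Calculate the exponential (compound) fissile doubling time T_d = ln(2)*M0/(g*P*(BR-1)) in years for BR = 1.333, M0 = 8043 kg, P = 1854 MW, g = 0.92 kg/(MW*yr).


Breeding gain G = BR - 1 = 1.333 - 1 = 0.333
Fissile production rate = g * P * G = 0.92 * 1854 * 0.333 = 567.99144 kg/yr
T_d = ln(2) * M0 / (g * P * G)
T_d = ln(2) * 8043 / 567.99144 = 9.8153 yr

9.8153


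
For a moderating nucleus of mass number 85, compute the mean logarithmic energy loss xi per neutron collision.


xi = 1 + (A-1)^2/(2A) * ln((A-1)/(A+1))
xi = 1 + (85-1)^2/(2*85) * ln((85-1)/(85 +1))
xi = 0.023346

0.023346


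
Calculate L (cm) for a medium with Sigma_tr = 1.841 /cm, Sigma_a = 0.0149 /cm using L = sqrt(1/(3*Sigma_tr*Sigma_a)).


D = 1 / (3 * Sigma_tr) = 1 / (3 * 1.841) = 0.1810610 cm
L = sqrt(D / Sigma_a)
L = sqrt(0.1810610 / 0.0149)
L = 3.4859 cm

3.4859


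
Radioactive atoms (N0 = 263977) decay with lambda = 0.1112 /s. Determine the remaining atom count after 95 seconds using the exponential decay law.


N = N0 * exp(-lambda * t)
N = 263977 * exp(-0.1112 * 95)
N = 6.8183

6.8183


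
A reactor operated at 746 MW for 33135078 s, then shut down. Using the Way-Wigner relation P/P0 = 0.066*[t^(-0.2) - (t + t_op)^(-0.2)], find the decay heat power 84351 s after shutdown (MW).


P/P0 = 0.066 * [t^(-0.2) - (t + t_op)^(-0.2)]
P/P0 = 0.066 * [84351^(-0.2) - (84351 + 33135078)^(-0.2)]
P/P0 = 0.066 * [0.1034623 - 0.03131278] = 0.004761868
P = 746 * 0.004761868 = 3.5524 MW

3.5524


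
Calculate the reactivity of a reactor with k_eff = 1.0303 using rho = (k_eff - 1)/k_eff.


rho = (k_eff - 1) / k_eff
rho = (1.0303 - 1) / 1.0303
rho = 0.029409

0.029409


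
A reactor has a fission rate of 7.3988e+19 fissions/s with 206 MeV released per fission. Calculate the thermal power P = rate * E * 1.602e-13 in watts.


P = fission_rate * E_MeV * 1.602e-13
P = 7.3988e+19 * 206 * 1.602e-13
P = 2.4417e+09 W

2.4417e+09


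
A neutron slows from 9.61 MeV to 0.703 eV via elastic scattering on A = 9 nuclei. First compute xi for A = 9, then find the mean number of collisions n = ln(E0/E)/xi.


xi = 1 + (A-1)^2/(2A)*ln((A-1)/(A+1)) = 0.2066007 (for A = 9)
n = ln(E0/E) / xi
n = ln(9.61e6 / 0.703) / 0.2066007
n = ln(1.366999e+07) / 0.2066007 = 79.529

79.529


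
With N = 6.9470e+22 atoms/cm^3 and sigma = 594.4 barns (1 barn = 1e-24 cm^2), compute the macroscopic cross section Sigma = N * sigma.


Sigma = N * sigma_barns * 1e-24
Sigma = 6.9470e+22 * 594.4 * 1e-24
Sigma = 41.293 /cm

41.293


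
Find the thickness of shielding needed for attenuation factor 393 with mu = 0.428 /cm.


x = ln(factor) / mu
x = ln(393) / 0.428
x = 13.957 cm

13.957


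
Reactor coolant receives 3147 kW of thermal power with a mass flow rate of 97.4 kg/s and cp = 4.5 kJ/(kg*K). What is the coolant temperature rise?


dT = Q / (m_dot * cp)
dT = 3147 / (97.4 * 4.5)
dT = 7.1800 C

7.1800


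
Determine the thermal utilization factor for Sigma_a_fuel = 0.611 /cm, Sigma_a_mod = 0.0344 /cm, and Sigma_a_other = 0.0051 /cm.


f = Sigma_a_fuel / (Sigma_a_fuel + Sigma_a_mod + Sigma_a_other)
f = 0.611 / (0.611 + 0.0344 + 0.0051)
f = 0.93928

0.93928


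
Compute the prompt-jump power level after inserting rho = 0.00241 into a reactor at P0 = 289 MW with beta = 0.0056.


P1/P0 = beta / (beta - rho)
P1/P0 = 0.0056 / (0.0056 - 0.00241) = 1.755486
P1 = 289 * 1.755486 = 507.34 MW

507.34


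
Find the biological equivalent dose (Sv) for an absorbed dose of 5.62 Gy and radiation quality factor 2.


H = D * Q
H = 5.62 * 2
H = 11.240 Sv

11.240


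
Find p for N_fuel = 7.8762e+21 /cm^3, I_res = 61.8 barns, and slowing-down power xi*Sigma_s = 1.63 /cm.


p = exp(-N * I * 1e-24 / (xi*Sigma_s))
p = exp(-7.8762e+21 * 61.8 * 1e-24 / 1.63)
p = 0.74184

0.74184


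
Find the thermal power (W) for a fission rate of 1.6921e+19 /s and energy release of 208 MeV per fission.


P = fission_rate * E_MeV * 1.602e-13
P = 1.6921e+19 * 208 * 1.602e-13
P = 5.6383e+08 W

5.6383e+08


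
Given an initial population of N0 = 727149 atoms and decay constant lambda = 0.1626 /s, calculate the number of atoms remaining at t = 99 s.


N = N0 * exp(-lambda * t)
N = 727149 * exp(-0.1626 * 99)
N = 0.074235

0.074235


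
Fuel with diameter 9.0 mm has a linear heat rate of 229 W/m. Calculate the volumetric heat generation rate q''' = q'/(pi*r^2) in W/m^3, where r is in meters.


r = D / 2 / 1000 = 9.0 / 2 / 1000 = 0.0045 m
q''' = q' / (pi * r^2)
q''' = 229 / (pi * 0.0045^2)
q''' = 3.5997e+06 W/m^3

3.5997e+06


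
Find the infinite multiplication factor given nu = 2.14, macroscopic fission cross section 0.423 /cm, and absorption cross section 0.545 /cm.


k_inf = nu * Sigma_f / Sigma_a
k_inf = 2.14 * 0.423 / 0.545
k_inf = 1.6610

1.6610


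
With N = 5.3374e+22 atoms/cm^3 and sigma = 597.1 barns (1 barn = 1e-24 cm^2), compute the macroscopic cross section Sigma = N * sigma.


Sigma = N * sigma_barns * 1e-24
Sigma = 5.3374e+22 * 597.1 * 1e-24
Sigma = 31.870 /cm

31.870


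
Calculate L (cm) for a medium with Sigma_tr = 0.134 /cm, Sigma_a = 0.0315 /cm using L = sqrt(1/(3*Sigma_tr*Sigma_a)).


D = 1 / (3 * Sigma_tr) = 1 / (3 * 0.134) = 2.487562 cm
L = sqrt(D / Sigma_a)
L = sqrt(2.487562 / 0.0315)
L = 8.8865 cm

8.8865


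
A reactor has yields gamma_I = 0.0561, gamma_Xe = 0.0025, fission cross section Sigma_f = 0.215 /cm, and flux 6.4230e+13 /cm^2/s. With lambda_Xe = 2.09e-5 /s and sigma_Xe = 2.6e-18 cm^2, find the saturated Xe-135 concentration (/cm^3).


Xe_eq = (gamma_I + gamma_Xe) * Sigma_f * phi / (lambda_Xe + sigma_Xe * phi)
Numerator = (0.0561 + 0.0025) * 0.215 * 6.4230e+13 = 8.092338e+11
Denominator = 2.09e-5 + 2.6e-18 * 6.4230e+13 = 1.878980e-04
Xe_eq = 8.092338e+11 / 1.878980e-04 = 4.3068e+15 /cm^3

4.3068e+15


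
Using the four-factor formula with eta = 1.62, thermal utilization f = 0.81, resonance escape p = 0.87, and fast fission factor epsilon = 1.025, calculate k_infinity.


k_inf = eta * f * p * epsilon
k_inf = 1.62 * 0.81 * 0.87 * 1.025
k_inf = 1.1702

1.1702


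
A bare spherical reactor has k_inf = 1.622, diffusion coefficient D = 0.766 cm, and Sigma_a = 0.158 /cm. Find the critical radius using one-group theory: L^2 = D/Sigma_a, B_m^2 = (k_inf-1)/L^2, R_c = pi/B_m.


L^2 = D / Sigma_a = 0.766 / 0.158 = 4.848101 cm^2
B_m^2 = (k_inf - 1) / L^2 = (1.622 - 1) / 4.848101 = 0.1282977 /cm^2
For a bare sphere: B_g = pi/R, so R_c = pi / sqrt(B_m^2)
R_c = pi / sqrt(0.1282977) = 8.7708 cm

8.7708


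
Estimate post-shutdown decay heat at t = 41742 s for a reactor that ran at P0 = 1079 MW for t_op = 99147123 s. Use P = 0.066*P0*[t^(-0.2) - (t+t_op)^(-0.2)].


P/P0 = 0.066 * [t^(-0.2) - (t + t_op)^(-0.2)]
P/P0 = 0.066 * [41742^(-0.2) - (41742 + 99147123)^(-0.2)]
P/P0 = 0.066 * [0.1190928 - 0.02515981] = 0.006199577
P = 1079 * 0.006199577 = 6.6893 MW

6.6893


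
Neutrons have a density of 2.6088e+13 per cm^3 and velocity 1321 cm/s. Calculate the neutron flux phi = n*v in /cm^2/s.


phi = n * v
phi = 2.6088e+13 * 1321
phi = 3.4462e+16 /cm^2/s

3.4462e+16


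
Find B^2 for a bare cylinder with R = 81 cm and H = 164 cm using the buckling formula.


B^2 = (2.405/R)^2 + (pi/H)^2
B^2 = (2.405/81)^2 + (pi/164)^2
B^2 = 0.0012485 /cm^2

0.0012485


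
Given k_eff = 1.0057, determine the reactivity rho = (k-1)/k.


rho = (k_eff - 1) / k_eff
rho = (1.0057 - 1) / 1.0057
rho = 0.0056677

0.0056677


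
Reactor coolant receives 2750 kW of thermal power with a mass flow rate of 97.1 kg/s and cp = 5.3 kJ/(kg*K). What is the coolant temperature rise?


dT = Q / (m_dot * cp)
dT = 2750 / (97.1 * 5.3)
dT = 5.3436 C

5.3436


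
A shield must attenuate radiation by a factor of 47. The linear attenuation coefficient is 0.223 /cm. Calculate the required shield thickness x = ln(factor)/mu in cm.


x = ln(factor) / mu
x = ln(47) / 0.223
x = 17.265 cm

17.265


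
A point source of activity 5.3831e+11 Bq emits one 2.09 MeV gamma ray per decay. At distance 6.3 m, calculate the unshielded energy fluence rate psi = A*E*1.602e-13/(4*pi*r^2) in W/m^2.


psi = A * E * 1.602e-13 / (4*pi*r^2)
psi = 5.3831e+11 * 2.09 * 1.602e-13 / (4*pi*6.3^2)
psi = 3.6137e-04 W/m^2

3.6137e-04
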